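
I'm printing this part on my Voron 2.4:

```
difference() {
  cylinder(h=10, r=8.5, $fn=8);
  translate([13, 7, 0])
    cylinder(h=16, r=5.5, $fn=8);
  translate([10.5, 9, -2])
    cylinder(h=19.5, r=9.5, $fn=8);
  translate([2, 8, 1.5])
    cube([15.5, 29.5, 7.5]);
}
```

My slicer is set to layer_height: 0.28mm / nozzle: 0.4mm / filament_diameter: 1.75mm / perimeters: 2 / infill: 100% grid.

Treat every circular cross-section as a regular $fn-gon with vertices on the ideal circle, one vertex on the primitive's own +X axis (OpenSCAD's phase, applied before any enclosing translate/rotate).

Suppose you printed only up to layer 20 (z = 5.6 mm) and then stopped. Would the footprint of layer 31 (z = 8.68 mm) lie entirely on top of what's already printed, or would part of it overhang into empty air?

Compare the two slices. At z = 5.6: the cylinder: section is a regular 8-gon, circumradius r=8.5 (area = (8/2)·8.500²·sin(360°/8) = 204.35 mm²); the cylinder at (13, 7): section is a regular 8-gon, circumradius r=5.5 (area = (8/2)·5.500²·sin(360°/8) = 85.56 mm²); the r=9.5 cylinder at (10.5, 9) gives a regular 8-gon of circumradius 9.5 (constant along its height) (area = (8/2)·9.500²·sin(360°/8) = 255.27 mm²); the cube at (2, 8) is present — its section is the full 15.5×29.5 rectangle (area 457.25 mm²); Subtracting the remaining from the first: starting from the r=8.5 cylinder (204.35 mm²), the r=5.5 cylinder at (13, 7) misses the remaining region (no effect); the r=9.5 cylinder at (10.5, 9) partially overlaps it — only the 21.18 mm² overlap (of its 255.27 mm²) is removed, clipping the outline; the 15.5×29.5 cube at (2, 8) misses the remaining region (no effect) — area = 183.18 mm². At z = 8.68: the r=8.5 cylinder contributes a regular 8-gon of circumradius 8.5 (area = (8/2)·8.500²·sin(360°/8) = 204.35 mm²); the r=5.5 cylinder at (13, 7) contributes a regular 8-gon of circumradius 5.5 (area = (8/2)·5.500²·sin(360°/8) = 85.56 mm²); the r=9.5 cylinder at (10.5, 9) contributes a regular 8-gon of circumradius 9.5 (area = (8/2)·9.500²·sin(360°/8) = 255.27 mm²); the 15.5×29.5 cube at (2, 8) contributes its full rectangle (area 457.25 mm²); Taking the first minus the rest: starting from the r=8.5 cylinder (204.35 mm²), the r=5.5 cylinder at (13, 7) misses the remaining region (no effect); the r=9.5 cylinder at (10.5, 9) partially overlaps it — only the 21.18 mm² overlap (of its 255.27 mm²) is removed, clipping the outline; the 15.5×29.5 cube at (2, 8) misses the remaining region (no effect) — area = 183.18 mm². Checking containment: the cross-section at z = 8.68 is a subset of the cross-section at z = 5.6.

entirely on top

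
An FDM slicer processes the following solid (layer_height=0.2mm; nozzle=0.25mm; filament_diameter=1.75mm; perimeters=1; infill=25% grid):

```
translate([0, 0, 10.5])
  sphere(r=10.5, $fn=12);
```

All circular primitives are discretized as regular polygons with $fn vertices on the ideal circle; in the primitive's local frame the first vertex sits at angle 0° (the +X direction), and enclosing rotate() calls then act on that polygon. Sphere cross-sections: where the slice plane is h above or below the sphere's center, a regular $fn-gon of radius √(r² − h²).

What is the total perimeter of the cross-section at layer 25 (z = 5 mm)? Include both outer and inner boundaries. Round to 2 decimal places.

At z = 5 mm: the r=10.5 sphere contributes a regular 12-gon of circumradius √(10.5²−5.5²) = 8.944 (perimeter = 2·12·8.944·sin(180°/12) = 55.56 mm). Overall, the cross-section is a single solid region. Total boundary length (outer) = 55.56 mm.

55.56 mm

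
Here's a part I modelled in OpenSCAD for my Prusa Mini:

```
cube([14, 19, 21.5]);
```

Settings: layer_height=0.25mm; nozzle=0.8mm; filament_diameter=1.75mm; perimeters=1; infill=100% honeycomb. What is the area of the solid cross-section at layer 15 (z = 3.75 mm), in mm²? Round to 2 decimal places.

At z = 3.75 mm: the cube (footprint 14×19) is included at this height (area 266.00 mm²). Overall, the cross-section is a single solid region. Net area = 266.00 mm².

266.00 mm²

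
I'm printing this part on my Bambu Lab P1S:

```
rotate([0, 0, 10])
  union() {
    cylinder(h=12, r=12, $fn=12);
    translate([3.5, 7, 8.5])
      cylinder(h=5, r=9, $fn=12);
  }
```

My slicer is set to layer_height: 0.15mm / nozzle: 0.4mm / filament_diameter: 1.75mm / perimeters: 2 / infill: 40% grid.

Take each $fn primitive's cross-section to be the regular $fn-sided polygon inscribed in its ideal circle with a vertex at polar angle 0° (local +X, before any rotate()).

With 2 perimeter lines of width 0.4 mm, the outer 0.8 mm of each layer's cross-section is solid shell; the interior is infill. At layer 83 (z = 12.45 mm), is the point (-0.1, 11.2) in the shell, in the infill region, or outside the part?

At z = 12.45 mm: the cylinder is not intersected at this z (z outside [0, 12]); the r=9 cylinder at (3.5, 7) contributes a regular 12-gon of circumradius 9; Merging all regions: only the r=9 cylinder at (3.5, 7) is present, so the union is just that shape — 1 connected region; (whole slice rotated 10° about Z — lengths, areas and connectivity unchanged). Overall, the cross-section is a single solid region. Undo the 10° rotation: the query point maps to (1.846, 11.047) in the un-rotated model frame. The nearest boundary edge runs (3.50, 16.00)→(-1.00, 14.79); distance from the point to it = 4.36 mm. The point is inside the cross-section and 4.36 mm from the nearest boundary — more than the 0.8 mm shell width (2 × 0.4), so it's in the infill interior.

infill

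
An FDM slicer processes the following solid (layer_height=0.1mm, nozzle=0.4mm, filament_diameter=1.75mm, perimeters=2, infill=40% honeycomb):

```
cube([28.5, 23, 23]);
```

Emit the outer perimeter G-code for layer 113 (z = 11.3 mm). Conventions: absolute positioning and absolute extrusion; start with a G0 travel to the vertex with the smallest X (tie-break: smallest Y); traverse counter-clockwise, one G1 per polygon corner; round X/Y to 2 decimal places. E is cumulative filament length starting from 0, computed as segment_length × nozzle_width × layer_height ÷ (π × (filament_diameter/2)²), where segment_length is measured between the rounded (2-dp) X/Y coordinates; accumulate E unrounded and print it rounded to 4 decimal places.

At z = 11.3 mm: the cube (footprint 28.5×23) is included at this height. The outline is a single polygon with 4 vertices. Extrusion per mm of travel: 0.4 × 0.1 / (π × 0.875²) = 0.016630. Accumulating E over each segment gives final E = 1.7129.

G0 X0.00 Y0.00 Z11.30
G1 X28.50 Y0.00 E0.4740
G1 X28.50 Y23.00 E0.8564
G1 X0.00 Y23.00 E1.3304
G1 X0.00 Y0.00 E1.7129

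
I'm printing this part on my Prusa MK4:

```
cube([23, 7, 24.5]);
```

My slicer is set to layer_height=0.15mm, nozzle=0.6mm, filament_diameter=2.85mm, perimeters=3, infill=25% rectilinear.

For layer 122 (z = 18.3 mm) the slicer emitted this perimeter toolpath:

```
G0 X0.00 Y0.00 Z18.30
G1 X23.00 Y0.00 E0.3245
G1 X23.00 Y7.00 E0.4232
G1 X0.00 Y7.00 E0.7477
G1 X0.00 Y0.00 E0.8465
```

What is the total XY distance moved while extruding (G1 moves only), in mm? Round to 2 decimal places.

60.00 mm

Sum the Euclidean lengths of each G1 segment: total = 60.00 mm.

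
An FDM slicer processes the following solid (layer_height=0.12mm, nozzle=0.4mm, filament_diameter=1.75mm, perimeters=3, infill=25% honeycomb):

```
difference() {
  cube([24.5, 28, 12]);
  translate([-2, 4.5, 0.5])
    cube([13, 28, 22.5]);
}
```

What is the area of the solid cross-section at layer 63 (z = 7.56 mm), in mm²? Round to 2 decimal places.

427.50 mm²

At z = 7.56 mm: the cube is present — its section is the full 24.5×28 rectangle (area 686.00 mm²); the cube at (-2, 4.5) (footprint 13×28) is included at this height (area 364.00 mm²); Subtracting the remaining from the first: starting from the 24.5×28 cube (686.00 mm²), the 13×28 cube at (-2, 4.5) partially overlaps it — only the 258.50 mm² overlap (of its 364.00 mm²) is removed, clipping the outline — area = 427.50 mm². Overall, the cross-section is a single solid region. Net area = 427.50 mm².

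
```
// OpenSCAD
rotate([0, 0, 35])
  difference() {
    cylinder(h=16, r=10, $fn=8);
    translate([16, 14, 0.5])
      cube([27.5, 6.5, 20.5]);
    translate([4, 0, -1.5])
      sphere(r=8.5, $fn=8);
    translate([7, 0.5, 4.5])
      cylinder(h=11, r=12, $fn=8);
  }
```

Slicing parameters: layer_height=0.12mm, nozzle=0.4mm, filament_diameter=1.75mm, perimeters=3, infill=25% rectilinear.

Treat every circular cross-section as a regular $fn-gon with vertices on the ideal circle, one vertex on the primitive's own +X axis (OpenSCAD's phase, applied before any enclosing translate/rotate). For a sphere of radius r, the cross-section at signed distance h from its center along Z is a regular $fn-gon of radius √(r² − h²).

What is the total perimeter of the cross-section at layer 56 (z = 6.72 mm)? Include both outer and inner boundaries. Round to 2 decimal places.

56.90 mm

At z = 6.72 mm: the cylinder: section is a regular 8-gon, circumradius r=10 (perimeter = 2·8·10.000·sin(180°/8) = 61.23 mm); the cube at (16, 14) (footprint 27.5×6.5) is included at this height (perimeter 68.00 mm); the r=8.5 sphere at (4, 0) slices to a regular 8-gon of circumradius 2.164 (√(r²−h²) with h=8.22 from center) (perimeter = 2·8·2.164·sin(180°/8) = 13.25 mm); the cylinder at (7, 0.5): section is a regular 8-gon, circumradius r=12 (perimeter = 2·8·12.000·sin(180°/8) = 73.48 mm); Subtracting the remaining from the first: starting from the r=10 cylinder, the 27.5×6.5 cube at (16, 14) misses the remaining region (no effect); the r=8.5 sphere at (4, 0) lies wholly inside it (removes its full 13.24 mm² and its 13.25 mm outline becomes a hole wall); the r=12 cylinder at (7, 0.5) partially overlaps it — only the 182.84 mm² overlap (of its 407.29 mm²) is removed, clipping the outline — boundary = 56.90 mm; (rotated 35° about Z; rotation is an isometry so areas/perimeters/island counts are preserved). Overall, the cross-section is a single solid region. Total boundary length (outer) = 56.90 mm.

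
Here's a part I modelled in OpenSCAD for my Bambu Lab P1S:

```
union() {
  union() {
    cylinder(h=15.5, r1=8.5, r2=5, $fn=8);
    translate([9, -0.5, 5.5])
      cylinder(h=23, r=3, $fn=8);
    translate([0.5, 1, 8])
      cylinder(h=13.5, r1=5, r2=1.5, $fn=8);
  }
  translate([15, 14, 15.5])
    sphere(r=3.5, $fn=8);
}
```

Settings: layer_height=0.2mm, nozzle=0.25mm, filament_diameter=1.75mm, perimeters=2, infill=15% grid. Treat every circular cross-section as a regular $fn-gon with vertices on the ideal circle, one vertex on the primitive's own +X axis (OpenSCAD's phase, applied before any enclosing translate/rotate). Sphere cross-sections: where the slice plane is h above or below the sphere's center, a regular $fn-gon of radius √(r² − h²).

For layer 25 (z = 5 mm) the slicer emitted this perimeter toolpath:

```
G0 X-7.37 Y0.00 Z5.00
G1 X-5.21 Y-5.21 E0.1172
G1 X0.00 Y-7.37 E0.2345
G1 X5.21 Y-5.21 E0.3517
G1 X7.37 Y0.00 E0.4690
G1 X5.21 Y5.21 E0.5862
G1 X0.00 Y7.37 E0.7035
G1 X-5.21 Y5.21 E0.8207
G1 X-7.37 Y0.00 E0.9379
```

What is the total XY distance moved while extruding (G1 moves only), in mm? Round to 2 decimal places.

45.12 mm

Sum the Euclidean lengths of each G1 segment: total = 45.12 mm.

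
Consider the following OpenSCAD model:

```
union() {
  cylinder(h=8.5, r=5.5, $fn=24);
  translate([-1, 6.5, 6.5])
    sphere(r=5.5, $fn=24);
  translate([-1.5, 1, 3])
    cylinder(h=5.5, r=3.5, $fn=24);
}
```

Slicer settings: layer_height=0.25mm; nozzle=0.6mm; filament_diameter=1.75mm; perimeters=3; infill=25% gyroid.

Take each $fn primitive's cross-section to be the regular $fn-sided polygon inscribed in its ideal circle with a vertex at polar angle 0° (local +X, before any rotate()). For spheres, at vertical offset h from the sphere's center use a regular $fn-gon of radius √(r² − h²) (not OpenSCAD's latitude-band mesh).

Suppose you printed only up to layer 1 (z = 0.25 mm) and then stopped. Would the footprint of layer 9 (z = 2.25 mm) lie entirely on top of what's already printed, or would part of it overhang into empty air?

Compare the two slices. At z = 0.25: the r=5.5 cylinder contributes a regular 24-gon of circumradius 5.5 (area = (24/2)·5.500²·sin(360°/24) = 93.95 mm²); the sphere at (-1, 6.5) is absent (|z−center|=6.250 > r=5.5); the cylinder at (-1.5, 1) does not reach this height (z outside [3, 8.5]); Merging all regions: only the r=5.5 cylinder is present, so the union is just that shape — area = 93.95 mm². At z = 2.25: the r=5.5 cylinder gives a regular 24-gon of circumradius 5.5 (constant along its height) (area = (24/2)·5.500²·sin(360°/24) = 93.95 mm²); the sphere at (-1, 6.5): section is a regular 24-gon, circumradius = √(r²−h²) = √(5.5²−4.25²) = 3.491 (area = (24/2)·3.491²·sin(360°/24) = 37.85 mm²); the cylinder at (-1.5, 1) does not reach this height (z outside [3, 8.5]); Taking the union: the regions partially overlap — summed areas 131.80 mm² minus the doubly-counted overlap 9.46 mm² gives 122.34 mm² — area = 122.34 mm². Checking containment: at z = 2.25 the cross-section extends beyond the z = 0.25 cross-section by about 28.39 mm².

part overhangs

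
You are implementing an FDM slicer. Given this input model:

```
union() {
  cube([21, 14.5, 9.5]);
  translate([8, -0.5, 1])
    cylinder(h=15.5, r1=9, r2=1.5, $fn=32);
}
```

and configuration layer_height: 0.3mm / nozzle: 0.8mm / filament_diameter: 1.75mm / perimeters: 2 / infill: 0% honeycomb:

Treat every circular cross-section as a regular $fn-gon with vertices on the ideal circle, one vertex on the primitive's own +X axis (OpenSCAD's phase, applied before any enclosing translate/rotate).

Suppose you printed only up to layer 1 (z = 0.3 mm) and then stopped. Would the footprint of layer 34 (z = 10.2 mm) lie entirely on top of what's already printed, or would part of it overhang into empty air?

part overhangs

Compare the two slices. At z = 0.3: the cube is present — its section is the full 21×14.5 rectangle (area 304.50 mm²); the cone at (8, -0.5) is not intersected at this z (z outside [1, 16.5]); Merging all regions: only the 21×14.5 cube is present, so the union is just that shape — area = 304.50 mm². At z = 10.2: the cube is not intersected at this z (z outside [0, 9.5]); the cone at (8, -0.5) contributes a regular 32-gon of circumradius 4.548 (interpolated between r1=9 and r2=1.5 at t=0.594) (area = (32/2)·4.548²·sin(360°/32) = 64.58 mm²); Taking the union: only the cone at (8, -0.5) is present, so the union is just that shape — area = 64.58 mm². Checking containment: at z = 10.2 the cross-section extends beyond the z = 0.3 cross-section by about 36.81 mm².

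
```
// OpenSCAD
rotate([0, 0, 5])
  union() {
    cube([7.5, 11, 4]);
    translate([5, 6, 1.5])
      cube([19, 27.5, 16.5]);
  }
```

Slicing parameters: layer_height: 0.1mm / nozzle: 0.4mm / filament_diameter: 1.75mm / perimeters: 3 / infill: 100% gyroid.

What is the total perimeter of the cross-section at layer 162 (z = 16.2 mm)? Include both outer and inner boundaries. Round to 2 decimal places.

93.00 mm

At z = 16.2 mm: the cube is absent (z outside [0, 4]); the cube at (5, 6) (footprint 19×27.5) is included at this height (perimeter 93.00 mm); Combining (union): only the 19×27.5 cube at (5, 6) is present, so the union is just that shape — boundary = 93.00 mm; (whole slice rotated 5° about Z — lengths, areas and connectivity unchanged). Overall, the cross-section is a single solid region. Total boundary length (outer) = 93.00 mm.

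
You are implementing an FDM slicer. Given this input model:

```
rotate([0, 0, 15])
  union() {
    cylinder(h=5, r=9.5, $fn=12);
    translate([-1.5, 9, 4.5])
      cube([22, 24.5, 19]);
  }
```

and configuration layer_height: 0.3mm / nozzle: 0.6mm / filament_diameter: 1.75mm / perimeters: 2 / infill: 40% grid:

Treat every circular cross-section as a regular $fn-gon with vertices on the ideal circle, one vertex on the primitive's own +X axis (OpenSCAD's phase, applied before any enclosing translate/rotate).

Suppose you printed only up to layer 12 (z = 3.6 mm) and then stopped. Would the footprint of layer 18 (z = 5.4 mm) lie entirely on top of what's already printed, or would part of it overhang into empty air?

part overhangs

Compare the two slices. At z = 3.6: the r=9.5 cylinder contributes a regular 12-gon of circumradius 9.5 (area = (12/2)·9.500²·sin(360°/12) = 270.75 mm²); the cube at (-1.5, 9) is not intersected at this z (z outside [4.5, 23.5]); Merging all regions: only the r=9.5 cylinder is present, so the union is just that shape — area = 270.75 mm²; (rotated 15° about Z; rotation is an isometry so areas/perimeters/island counts are preserved). At z = 5.4: the cylinder is absent (z outside [0, 5]); the 22×24.5 cube at (-1.5, 9) contributes its full rectangle (area 539.00 mm²); Merging all regions: only the 22×24.5 cube at (-1.5, 9) is present, so the union is just that shape — area = 539.00 mm²; (whole slice rotated 15° about Z — lengths, areas and connectivity unchanged). Checking containment: at z = 5.4 the cross-section extends beyond the z = 3.6 cross-section by about 538.08 mm².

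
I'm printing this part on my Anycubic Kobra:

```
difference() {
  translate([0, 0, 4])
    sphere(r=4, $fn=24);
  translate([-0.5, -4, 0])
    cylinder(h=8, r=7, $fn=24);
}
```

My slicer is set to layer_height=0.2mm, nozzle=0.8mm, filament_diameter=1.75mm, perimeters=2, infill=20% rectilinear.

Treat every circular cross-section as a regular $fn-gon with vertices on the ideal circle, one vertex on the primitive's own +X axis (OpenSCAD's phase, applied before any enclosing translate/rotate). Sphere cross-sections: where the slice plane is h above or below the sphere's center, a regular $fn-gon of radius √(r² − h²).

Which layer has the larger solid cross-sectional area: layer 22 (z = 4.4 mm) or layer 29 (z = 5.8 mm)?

Layer 22 (z = 4.4): the r=4 sphere slices to a regular 24-gon of circumradius 3.980 (√(r²−h²) with h=0.4 from center) (area = (24/2)·3.980²·sin(360°/24) = 49.20 mm²); the r=7 cylinder at (-0.5, -4) contributes a regular 24-gon of circumradius 7 (area = (24/2)·7.000²·sin(360°/24) = 152.19 mm²); After the difference (first − rest): starting from the r=4 sphere (49.20 mm²), the r=7 cylinder at (-0.5, -4) partially overlaps it — only the 44.09 mm² overlap (of its 152.19 mm²) is removed, clipping the outline — area = 5.11 mm². So its area = 5.11 mm². Layer 29 (z = 5.8): the r=4 sphere slices to a regular 24-gon of circumradius 3.572 (√(r²−h²) with h=1.8 from center) (area = (24/2)·3.572²·sin(360°/24) = 39.63 mm²); the cylinder at (-0.5, -4): section is a regular 24-gon, circumradius r=7 (area = (24/2)·7.000²·sin(360°/24) = 152.19 mm²); Subtracting the remaining from the first: starting from the r=4 sphere (39.63 mm²), the r=7 cylinder at (-0.5, -4) partially overlaps it — only the 37.34 mm² overlap (of its 152.19 mm²) is removed, clipping the outline — area = 2.29 mm². So its area = 2.29 mm². Layer 22 is larger (5.11 vs 2.29 mm²).

layer 22 (z = 4.4 mm)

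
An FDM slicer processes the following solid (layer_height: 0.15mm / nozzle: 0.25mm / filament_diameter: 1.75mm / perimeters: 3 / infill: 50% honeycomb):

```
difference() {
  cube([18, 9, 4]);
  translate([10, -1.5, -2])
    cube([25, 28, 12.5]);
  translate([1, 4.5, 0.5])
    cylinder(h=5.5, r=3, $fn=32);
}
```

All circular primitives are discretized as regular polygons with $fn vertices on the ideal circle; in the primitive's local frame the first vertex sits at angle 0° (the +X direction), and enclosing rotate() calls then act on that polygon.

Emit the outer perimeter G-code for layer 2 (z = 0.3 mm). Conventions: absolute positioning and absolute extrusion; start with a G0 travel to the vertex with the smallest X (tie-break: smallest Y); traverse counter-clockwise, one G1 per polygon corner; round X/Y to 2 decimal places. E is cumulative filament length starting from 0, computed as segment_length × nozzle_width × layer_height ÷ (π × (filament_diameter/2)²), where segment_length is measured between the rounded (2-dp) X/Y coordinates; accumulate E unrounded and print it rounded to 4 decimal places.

G0 X0.00 Y0.00 Z0.30
G1 X10.00 Y0.00 E0.1559
G1 X10.00 Y9.00 E0.2962
G1 X0.00 Y9.00 E0.4521
G1 X0.00 Y0.00 E0.5924

At z = 0.3 mm: the cube (footprint 18×9) is included at this height; the cube at (10, -1.5) (footprint 25×28) is included at this height; the cylinder at (1, 4.5) is not intersected at this z (z outside [0.5, 6]); After the difference (first − rest): starting from the 18×9 cube, the 25×28 cube at (10, -1.5) partially overlaps it — only the 72.00 mm² overlap (of its 700.00 mm²) is removed, clipping the outline — 1 connected region. The outline is a single polygon with 4 vertices. Extrusion per mm of travel: 0.25 × 0.15 / (π × 0.875²) = 0.015591. Accumulating E over each segment gives final E = 0.5924.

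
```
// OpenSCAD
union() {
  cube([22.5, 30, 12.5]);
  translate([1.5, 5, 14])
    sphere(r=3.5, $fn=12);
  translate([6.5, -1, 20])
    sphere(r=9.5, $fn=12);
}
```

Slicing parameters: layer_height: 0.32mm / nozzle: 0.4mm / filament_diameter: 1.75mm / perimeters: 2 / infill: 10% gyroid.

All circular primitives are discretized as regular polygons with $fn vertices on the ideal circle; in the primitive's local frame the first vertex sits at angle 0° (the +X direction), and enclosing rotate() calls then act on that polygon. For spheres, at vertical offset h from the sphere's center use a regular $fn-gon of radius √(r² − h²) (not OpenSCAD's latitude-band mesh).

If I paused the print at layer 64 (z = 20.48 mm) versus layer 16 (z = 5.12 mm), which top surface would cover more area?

Layer 64 (z = 20.48): the cube is absent (z outside [0, 12.5]); the sphere at (1.5, 5) is not intersected at this z (|z−center|=6.480 > r=3.5); the sphere at (6.5, -1): section is a regular 12-gon, circumradius = √(r²−h²) = √(9.5²−0.48²) = 9.488 (area = (12/2)·9.488²·sin(360°/12) = 270.06 mm²); Taking the union: only the r=9.5 sphere at (6.5, -1) is present, so the union is just that shape — area = 270.06 mm². So its area = 270.06 mm². Layer 16 (z = 5.12): the cube is present — its section is the full 22.5×30 rectangle (area 675.00 mm²); the sphere at (1.5, 5) does not reach this height (|z−center|=8.880 > r=3.5); the sphere at (6.5, -1) does not reach this height (|z−center|=14.880 > r=9.5); Taking the union: only the 22.5×30 cube is present, so the union is just that shape — area = 675.00 mm². So its area = 675.00 mm². Layer 16 is larger (675.00 vs 270.06 mm²).

layer 16 (z = 5.12 mm)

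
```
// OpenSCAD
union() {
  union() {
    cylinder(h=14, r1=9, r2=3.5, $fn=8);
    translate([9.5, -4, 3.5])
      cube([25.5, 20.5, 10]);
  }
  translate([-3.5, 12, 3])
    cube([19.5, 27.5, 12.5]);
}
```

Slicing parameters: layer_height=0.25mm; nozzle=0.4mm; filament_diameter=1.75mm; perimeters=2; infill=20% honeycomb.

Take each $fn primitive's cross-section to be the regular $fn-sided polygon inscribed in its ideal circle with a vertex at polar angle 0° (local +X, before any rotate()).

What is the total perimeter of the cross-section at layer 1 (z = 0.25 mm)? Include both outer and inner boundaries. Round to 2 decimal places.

54.51 mm

At z = 0.25 mm: the cone: at t=0.018 of its height the radius interpolates to r₁+(r₂−r₁)t = 8.902, giving a regular 8-gon of that circumradius (perimeter = 2·8·8.902·sin(180°/8) = 54.51 mm); the cube at (9.5, -4) does not reach this height (z outside [3.5, 13.5]); Taking the union: only the cone is present, so the union is just that shape — boundary = 54.51 mm; the cube at (-3.5, 12) does not reach this height (z outside [3, 15.5]); Taking the union: only that combined region is present, so the union is just that shape — boundary = 54.51 mm. Overall, the cross-section is a single solid region. Total boundary length (outer) = 54.51 mm.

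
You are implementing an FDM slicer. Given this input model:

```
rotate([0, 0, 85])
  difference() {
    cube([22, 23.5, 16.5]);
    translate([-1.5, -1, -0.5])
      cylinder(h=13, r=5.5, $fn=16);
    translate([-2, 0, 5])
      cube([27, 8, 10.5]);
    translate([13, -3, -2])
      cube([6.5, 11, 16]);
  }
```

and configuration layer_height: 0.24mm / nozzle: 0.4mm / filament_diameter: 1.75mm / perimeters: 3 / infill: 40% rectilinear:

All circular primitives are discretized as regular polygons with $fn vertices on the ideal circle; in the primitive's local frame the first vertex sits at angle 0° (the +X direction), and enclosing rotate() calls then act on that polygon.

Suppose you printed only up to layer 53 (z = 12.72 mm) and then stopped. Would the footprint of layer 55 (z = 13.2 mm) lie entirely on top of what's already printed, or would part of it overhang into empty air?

entirely on top

Compare the two slices. At z = 12.72: the cube (footprint 22×23.5) is included at this height (area 517.00 mm²); the cylinder at (-1.5, -1) is absent (z outside [-0.5, 12.5]); the cube at (-2, 0) (footprint 27×8) is included at this height (area 216.00 mm²); the cube at (13, -3) is present — its section is the full 6.5×11 rectangle (area 71.50 mm²); Subtracting the remaining from the first: starting from the 22×23.5 cube (517.00 mm²), the 27×8 cube at (-2, 0) partially overlaps it — only the 176.00 mm² overlap (of its 216.00 mm²) is removed, clipping the outline; the 6.5×11 cube at (13, -3) misses the remaining region (no effect) — area = 341.00 mm²; (whole slice rotated 85° about Z — lengths, areas and connectivity unchanged). At z = 13.2: the cube (footprint 22×23.5) is included at this height (area 517.00 mm²); the cylinder at (-1.5, -1) is not intersected at this z (z outside [-0.5, 12.5]); the cube at (-2, 0) (footprint 27×8) is included at this height (area 216.00 mm²); the cube at (13, -3) is present — its section is the full 6.5×11 rectangle (area 71.50 mm²); After the difference (first − rest): starting from the 22×23.5 cube (517.00 mm²), the 27×8 cube at (-2, 0) partially overlaps it — only the 176.00 mm² overlap (of its 216.00 mm²) is removed, clipping the outline; the 6.5×11 cube at (13, -3) misses the remaining region (no effect) — area = 341.00 mm²; (rotated 85° about Z; rotation is an isometry so areas/perimeters/island counts are preserved). Checking containment: the cross-section at z = 13.2 is a subset of the cross-section at z = 12.72.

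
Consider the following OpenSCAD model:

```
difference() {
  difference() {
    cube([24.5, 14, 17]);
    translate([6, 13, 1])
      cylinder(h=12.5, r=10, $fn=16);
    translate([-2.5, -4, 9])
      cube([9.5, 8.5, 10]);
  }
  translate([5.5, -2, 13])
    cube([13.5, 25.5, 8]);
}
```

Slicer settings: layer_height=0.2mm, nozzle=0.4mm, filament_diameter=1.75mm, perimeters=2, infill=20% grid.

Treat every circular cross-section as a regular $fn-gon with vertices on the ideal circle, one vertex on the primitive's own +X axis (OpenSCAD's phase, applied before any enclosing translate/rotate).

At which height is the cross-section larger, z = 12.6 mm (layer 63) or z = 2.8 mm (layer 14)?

Layer 63 (z = 12.6): the cube (footprint 24.5×14) is included at this height (area 343.00 mm²); the r=10 cylinder at (6, 13) contributes a regular 16-gon of circumradius 10 (area = (16/2)·10.000²·sin(360°/16) = 306.15 mm²); the 9.5×8.5 cube at (-2.5, -4) contributes its full rectangle (area 80.75 mm²); Subtracting the remaining from the first: starting from the 24.5×14 cube (343.00 mm²), the r=10 cylinder at (6, 13) partially overlaps it — only the 147.75 mm² overlap (of its 306.15 mm²) is removed, clipping the outline; the 9.5×8.5 cube at (-2.5, -4) partially overlaps it — only the 25.41 mm² overlap (of its 80.75 mm²) is removed, clipping the outline — area = 169.84 mm²; the cube at (5.5, -2) does not reach this height (z outside [13, 21]); Subtracting the remaining from the first: none of the subtracted shapes is present at this height, so the result so far is unchanged — area = 169.84 mm². So its area = 169.84 mm². Layer 14 (z = 2.8): the cube is present — its section is the full 24.5×14 rectangle (area 343.00 mm²); the r=10 cylinder at (6, 13) gives a regular 16-gon of circumradius 10 (constant along its height) (area = (16/2)·10.000²·sin(360°/16) = 306.15 mm²); the cube at (-2.5, -4) is not intersected at this z (z outside [9, 19]); After the difference (first − rest): starting from the 24.5×14 cube (343.00 mm²), the r=10 cylinder at (6, 13) partially overlaps it — only the 147.75 mm² overlap (of its 306.15 mm²) is removed, clipping the outline — area = 195.25 mm²; the cube at (5.5, -2) is absent (z outside [13, 21]); Subtracting the remaining from the first: none of the subtracted shapes is present at this height, so that combined region is unchanged — area = 195.25 mm². So its area = 195.25 mm². Layer 14 is larger (195.25 vs 169.84 mm²).

layer 14 (z = 2.8 mm)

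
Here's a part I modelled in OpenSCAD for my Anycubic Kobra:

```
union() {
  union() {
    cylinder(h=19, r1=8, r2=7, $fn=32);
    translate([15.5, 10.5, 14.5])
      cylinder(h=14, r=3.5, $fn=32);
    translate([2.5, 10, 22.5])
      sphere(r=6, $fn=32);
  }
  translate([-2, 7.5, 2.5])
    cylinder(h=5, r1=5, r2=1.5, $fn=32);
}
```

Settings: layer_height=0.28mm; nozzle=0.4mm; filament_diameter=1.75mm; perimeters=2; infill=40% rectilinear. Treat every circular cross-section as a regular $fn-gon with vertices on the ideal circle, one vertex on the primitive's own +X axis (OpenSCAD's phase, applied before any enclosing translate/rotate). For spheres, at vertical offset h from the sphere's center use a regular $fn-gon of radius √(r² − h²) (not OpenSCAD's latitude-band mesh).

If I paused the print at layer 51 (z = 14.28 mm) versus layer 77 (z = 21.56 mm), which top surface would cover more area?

Layer 51 (z = 14.28): the cone: at t=0.752 of its height the radius interpolates to r₁+(r₂−r₁)t = 7.248, giving a regular 32-gon of that circumradius (area = (32/2)·7.248²·sin(360°/32) = 164.00 mm²); the cylinder at (15.5, 10.5) is absent (z outside [14.5, 28.5]); the sphere at (2.5, 10) is absent (|z−center|=8.220 > r=6); Taking the union: only the cone is present, so the union is just that shape — area = 164.00 mm²; the cone at (-2, 7.5) is absent (z outside [2.5, 7.5]); Combining (union): only that combined region is present, so the union is just that shape — area = 164.00 mm². So its area = 164.00 mm². Layer 77 (z = 21.56): the cone is not intersected at this z (z outside [0, 19]); the r=3.5 cylinder at (15.5, 10.5) contributes a regular 32-gon of circumradius 3.5 (area = (32/2)·3.500²·sin(360°/32) = 38.24 mm²); the r=6 sphere at (2.5, 10) contributes a regular 32-gon of circumradius √(6²−0.94²) = 5.926 (area = (32/2)·5.926²·sin(360°/32) = 109.61 mm²); Taking the union: the 2 present regions are separate (no shared area or edge), so areas and boundary lengths simply add and each stays a separate island — area = 147.85 mm²; the cone at (-2, 7.5) does not reach this height (z outside [2.5, 7.5]); Taking the union: only that combined region is present, so the union is just that shape — area = 147.85 mm². So its area = 147.85 mm². Layer 51 is larger (164.00 vs 147.85 mm²).

layer 51 (z = 14.28 mm)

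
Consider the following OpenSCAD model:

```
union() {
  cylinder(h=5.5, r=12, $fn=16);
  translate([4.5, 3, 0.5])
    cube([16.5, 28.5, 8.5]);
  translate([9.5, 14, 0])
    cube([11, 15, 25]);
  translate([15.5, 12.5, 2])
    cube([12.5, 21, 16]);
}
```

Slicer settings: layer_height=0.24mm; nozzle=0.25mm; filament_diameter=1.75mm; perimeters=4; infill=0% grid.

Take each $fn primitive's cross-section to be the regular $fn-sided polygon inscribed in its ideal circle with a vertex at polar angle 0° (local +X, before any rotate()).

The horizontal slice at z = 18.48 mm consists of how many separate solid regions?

At z = 18.48 mm: the cylinder does not reach this height (z outside [0, 5.5]); the cube at (4.5, 3) is absent (z outside [0.5, 9]); the cube at (9.5, 14) (footprint 11×15) is included at this height; the cube at (15.5, 12.5) is not intersected at this z (z outside [2, 18]); Combining (union): only the 11×15 cube at (9.5, 14) is present, so the union is just that shape — 1 connected region. The result has 1 disconnected region.

1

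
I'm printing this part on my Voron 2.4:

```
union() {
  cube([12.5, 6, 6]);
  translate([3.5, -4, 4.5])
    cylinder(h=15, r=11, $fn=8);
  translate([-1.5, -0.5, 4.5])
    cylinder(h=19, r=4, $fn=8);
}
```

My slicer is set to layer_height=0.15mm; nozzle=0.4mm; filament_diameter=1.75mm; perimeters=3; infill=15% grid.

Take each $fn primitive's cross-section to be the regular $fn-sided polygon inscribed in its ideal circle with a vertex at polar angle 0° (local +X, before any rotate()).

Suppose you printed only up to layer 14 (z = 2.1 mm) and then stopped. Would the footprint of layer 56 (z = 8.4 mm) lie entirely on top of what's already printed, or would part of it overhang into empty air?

Compare the two slices. At z = 2.1: the cube (footprint 12.5×6) is included at this height (area 75.00 mm²); the cylinder at (3.5, -4) does not reach this height (z outside [4.5, 19.5]); the cylinder at (-1.5, -0.5) is not intersected at this z (z outside [4.5, 23.5]); Merging all regions: only the 12.5×6 cube is present, so the union is just that shape — area = 75.00 mm². At z = 8.4: the cube is not intersected at this z (z outside [0, 6]); the r=11 cylinder at (3.5, -4) contributes a regular 8-gon of circumradius 11 (area = (8/2)·11.000²·sin(360°/8) = 342.24 mm²); the r=4 cylinder at (-1.5, -0.5) gives a regular 8-gon of circumradius 4 (constant along its height) (area = (8/2)·4.000²·sin(360°/8) = 45.25 mm²); Combining (union): the r=4 cylinder at (-1.5, -0.5) lies entirely inside the r=11 cylinder at (3.5, -4), so the union is just the r=11 cylinder at (3.5, -4) — area = 342.24 mm². Checking containment: at z = 8.4 the cross-section extends beyond the z = 2.1 cross-section by about 277.96 mm².

part overhangs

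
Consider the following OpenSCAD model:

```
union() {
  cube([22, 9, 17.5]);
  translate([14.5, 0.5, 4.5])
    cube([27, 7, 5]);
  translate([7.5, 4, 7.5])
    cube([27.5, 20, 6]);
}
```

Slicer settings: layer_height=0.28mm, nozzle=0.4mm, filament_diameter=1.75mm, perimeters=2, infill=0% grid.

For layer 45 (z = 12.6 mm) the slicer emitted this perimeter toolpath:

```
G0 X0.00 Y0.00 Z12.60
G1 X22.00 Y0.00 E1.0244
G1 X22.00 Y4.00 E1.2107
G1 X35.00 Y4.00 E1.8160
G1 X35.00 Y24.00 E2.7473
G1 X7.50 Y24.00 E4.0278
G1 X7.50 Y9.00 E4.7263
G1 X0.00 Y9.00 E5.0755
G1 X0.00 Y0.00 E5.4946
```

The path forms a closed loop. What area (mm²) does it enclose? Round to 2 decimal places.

675.50 mm²

Apply the shoelace formula to the sequence of (X, Y) vertices; enclosed area = 675.50 mm².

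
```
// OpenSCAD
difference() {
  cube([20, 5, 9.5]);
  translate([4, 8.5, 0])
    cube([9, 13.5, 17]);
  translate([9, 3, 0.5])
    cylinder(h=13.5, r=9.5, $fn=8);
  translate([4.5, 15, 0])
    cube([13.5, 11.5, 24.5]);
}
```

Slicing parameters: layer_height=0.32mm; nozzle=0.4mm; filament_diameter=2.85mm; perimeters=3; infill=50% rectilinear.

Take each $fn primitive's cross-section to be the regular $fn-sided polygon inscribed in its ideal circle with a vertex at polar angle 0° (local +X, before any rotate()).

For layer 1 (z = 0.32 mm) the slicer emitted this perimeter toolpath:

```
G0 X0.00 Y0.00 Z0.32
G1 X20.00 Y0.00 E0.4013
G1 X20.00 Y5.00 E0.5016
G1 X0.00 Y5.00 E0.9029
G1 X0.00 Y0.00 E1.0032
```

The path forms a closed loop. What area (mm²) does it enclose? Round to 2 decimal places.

100.00 mm²

Apply the shoelace formula to the sequence of (X, Y) vertices; enclosed area = 100.00 mm².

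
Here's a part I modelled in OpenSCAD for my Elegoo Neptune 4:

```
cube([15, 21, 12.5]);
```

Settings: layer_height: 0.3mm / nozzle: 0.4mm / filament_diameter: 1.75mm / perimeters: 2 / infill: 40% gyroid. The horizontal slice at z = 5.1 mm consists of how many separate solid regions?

1

At z = 5.1 mm: the cube is present — its section is the full 15×21 rectangle. The result has 1 disconnected region.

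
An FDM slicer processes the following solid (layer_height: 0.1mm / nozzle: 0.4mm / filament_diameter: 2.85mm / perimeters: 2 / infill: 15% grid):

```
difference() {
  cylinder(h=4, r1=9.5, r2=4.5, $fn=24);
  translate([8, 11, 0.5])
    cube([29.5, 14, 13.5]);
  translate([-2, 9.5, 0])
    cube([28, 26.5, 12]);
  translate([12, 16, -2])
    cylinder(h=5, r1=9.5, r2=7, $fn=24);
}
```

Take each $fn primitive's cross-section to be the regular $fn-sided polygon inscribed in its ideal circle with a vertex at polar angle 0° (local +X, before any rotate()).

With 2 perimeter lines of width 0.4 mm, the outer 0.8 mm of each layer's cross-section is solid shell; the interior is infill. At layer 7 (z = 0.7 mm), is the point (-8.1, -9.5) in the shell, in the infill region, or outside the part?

outside

At z = 0.7 mm: the cone (r1=9.5→r2=4.5) has section circumradius 8.625 here — a regular 24-gon; the 29.5×14 cube at (8, 11) contributes its full rectangle; the cube at (-2, 9.5) (footprint 28×26.5) is included at this height; the cone at (12, 16) contributes a regular 24-gon of circumradius 8.150 (interpolated between r1=9.5 and r2=7 at t=0.540); Taking the first minus the rest: starting from the cone, the 29.5×14 cube at (8, 11) misses the remaining region (no effect); the 28×26.5 cube at (-2, 9.5) misses the remaining region (no effect); the cone at (12, 16) misses the remaining region (no effect) — 1 connected region. Overall, the cross-section is a single solid region. The nearest boundary edge runs (-4.31, -7.47)→(-6.10, -6.10); distance from the point to it = 3.92 mm. The point is not inside any of the regions above, so it lies outside the cross-section (3.92 mm from the nearest boundary).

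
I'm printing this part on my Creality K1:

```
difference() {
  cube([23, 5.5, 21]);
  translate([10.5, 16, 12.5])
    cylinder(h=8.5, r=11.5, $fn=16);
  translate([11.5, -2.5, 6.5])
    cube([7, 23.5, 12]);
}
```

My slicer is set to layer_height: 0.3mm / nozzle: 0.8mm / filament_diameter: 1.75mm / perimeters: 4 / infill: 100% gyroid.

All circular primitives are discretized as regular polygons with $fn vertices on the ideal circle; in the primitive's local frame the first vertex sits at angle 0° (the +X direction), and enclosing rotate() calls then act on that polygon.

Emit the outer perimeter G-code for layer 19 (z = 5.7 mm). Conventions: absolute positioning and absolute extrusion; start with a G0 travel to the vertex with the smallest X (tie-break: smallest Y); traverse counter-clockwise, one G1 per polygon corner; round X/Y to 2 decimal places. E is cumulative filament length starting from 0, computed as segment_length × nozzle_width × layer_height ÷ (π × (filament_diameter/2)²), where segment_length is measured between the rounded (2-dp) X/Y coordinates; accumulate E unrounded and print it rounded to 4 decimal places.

At z = 5.7 mm: the 23×5.5 cube contributes its full rectangle; the cylinder at (10.5, 16) does not reach this height (z outside [12.5, 21]); the cube at (11.5, -2.5) is not intersected at this z (z outside [6.5, 18.5]); After the difference (first − rest): none of the subtracted shapes is present at this height, so the 23×5.5 cube is unchanged — 1 connected region. The outline is a single polygon with 4 vertices. Extrusion per mm of travel: 0.8 × 0.3 / (π × 0.875²) = 0.099780. Accumulating E over each segment gives final E = 5.6875.

G0 X0.00 Y0.00 Z5.70
G1 X23.00 Y0.00 E2.2949
G1 X23.00 Y5.50 E2.8437
G1 X0.00 Y5.50 E5.1387
G1 X0.00 Y0.00 E5.6875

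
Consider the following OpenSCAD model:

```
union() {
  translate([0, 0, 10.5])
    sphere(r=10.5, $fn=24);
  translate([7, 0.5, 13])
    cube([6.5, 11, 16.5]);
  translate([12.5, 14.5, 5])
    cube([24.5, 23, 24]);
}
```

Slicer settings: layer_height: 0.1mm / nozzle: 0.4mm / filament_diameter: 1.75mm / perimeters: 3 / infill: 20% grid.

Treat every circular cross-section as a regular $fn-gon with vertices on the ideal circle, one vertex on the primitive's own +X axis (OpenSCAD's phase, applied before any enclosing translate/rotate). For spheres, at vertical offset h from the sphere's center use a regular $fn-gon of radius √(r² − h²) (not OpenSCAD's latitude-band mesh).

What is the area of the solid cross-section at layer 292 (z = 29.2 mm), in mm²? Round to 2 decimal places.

71.50 mm²

At z = 29.2 mm: the sphere is not intersected at this z (|z−center|=18.700 > r=10.5); the 6.5×11 cube at (7, 0.5) contributes its full rectangle (area 71.50 mm²); the cube at (12.5, 14.5) is absent (z outside [5, 29]); Merging all regions: only the 6.5×11 cube at (7, 0.5) is present, so the union is just that shape — area = 71.50 mm². Overall, the cross-section is a single solid region. Net area = 71.50 mm².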